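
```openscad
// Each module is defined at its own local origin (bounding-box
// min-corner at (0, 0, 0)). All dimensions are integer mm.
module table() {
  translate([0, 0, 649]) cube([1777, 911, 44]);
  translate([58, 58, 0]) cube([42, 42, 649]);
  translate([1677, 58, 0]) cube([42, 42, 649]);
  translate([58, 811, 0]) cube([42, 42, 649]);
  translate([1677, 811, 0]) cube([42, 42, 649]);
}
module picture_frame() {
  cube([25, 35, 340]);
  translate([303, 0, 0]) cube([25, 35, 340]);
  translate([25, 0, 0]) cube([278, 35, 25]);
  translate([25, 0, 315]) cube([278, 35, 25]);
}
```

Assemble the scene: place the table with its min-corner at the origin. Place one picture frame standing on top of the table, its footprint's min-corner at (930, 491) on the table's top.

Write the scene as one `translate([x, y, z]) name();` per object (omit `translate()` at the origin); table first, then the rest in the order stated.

table();
translate([930, 491, 693]) picture_frame();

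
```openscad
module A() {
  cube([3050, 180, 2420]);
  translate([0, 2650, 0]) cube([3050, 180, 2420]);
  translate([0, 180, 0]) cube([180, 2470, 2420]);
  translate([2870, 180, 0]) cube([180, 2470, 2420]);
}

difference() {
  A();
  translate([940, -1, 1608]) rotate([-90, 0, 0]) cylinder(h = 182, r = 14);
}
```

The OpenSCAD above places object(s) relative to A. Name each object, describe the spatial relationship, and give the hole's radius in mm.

A is a house frame. The house frame has a circular hole through its front wall. The hole's radius is 14 mm.

The subtracted cylinder has r = 14 mm.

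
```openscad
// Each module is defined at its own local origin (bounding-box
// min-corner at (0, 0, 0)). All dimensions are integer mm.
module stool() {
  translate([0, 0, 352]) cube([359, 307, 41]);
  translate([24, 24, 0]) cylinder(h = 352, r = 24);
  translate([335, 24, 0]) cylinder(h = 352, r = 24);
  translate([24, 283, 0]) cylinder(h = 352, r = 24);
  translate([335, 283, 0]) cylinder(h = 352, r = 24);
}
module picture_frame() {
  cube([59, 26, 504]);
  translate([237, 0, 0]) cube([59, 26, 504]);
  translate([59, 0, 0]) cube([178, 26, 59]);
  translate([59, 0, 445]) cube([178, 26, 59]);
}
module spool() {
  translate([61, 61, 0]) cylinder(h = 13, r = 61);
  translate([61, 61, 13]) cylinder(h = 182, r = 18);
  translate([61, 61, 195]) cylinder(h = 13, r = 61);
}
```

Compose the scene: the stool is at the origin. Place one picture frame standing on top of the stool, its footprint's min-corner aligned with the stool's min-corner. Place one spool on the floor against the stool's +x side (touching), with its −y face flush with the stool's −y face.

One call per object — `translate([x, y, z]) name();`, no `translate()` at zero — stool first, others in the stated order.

stool();
translate([0, 0, 393]) picture_frame();
translate([359, 0, 0]) spool();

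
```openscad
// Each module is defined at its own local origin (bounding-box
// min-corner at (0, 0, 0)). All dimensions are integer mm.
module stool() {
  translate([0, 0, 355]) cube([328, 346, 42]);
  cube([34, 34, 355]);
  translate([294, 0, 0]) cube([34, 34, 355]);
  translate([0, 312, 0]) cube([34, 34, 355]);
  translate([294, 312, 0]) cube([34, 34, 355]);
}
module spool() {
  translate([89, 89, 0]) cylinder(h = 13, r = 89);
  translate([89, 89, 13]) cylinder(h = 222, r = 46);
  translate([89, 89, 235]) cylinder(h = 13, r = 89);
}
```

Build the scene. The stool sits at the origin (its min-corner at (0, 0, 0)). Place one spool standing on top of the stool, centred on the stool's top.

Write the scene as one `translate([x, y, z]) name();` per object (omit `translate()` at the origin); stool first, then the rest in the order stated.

stool();
translate([75, 84, 397]) spool();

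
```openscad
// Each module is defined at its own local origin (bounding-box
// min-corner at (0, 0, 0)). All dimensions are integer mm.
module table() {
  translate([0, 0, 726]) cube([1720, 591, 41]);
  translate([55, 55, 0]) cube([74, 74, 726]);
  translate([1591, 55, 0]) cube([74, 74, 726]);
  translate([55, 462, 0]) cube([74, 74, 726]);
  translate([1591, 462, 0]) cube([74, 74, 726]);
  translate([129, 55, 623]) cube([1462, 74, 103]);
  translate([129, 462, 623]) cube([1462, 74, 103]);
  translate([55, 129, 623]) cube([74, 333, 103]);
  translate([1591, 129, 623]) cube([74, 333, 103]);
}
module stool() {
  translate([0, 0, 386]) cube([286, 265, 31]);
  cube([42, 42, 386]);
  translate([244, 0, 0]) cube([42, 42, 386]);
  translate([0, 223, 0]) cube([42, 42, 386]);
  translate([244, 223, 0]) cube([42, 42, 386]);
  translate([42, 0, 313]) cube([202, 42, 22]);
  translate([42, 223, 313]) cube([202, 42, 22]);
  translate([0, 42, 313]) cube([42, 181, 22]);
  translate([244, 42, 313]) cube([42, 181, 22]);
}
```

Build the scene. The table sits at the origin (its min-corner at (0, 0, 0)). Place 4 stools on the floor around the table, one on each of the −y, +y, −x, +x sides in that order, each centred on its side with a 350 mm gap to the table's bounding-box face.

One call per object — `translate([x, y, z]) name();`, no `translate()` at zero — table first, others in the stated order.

table();
translate([717, -615, 0]) stool();
translate([717, 941, 0]) stool();
translate([-636, 163, 0]) stool();
translate([2070, 163, 0]) stool();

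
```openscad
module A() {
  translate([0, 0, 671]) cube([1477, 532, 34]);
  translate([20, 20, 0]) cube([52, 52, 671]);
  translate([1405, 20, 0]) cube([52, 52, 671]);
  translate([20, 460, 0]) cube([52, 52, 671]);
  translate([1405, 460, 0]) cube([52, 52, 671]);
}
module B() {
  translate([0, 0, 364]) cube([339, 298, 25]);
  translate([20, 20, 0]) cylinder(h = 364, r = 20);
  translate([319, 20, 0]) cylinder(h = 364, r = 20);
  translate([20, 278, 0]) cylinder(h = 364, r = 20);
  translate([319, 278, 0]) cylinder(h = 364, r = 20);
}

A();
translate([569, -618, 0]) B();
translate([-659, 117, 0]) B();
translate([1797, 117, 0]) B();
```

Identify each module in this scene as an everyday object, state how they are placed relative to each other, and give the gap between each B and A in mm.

Each stool's nearest face is 320 mm from the table's bounding box.

A is a table. B is a stool. Three stools sit around the table at the −y, −x, +x sides. The gap between each stool and the table is 320 mm.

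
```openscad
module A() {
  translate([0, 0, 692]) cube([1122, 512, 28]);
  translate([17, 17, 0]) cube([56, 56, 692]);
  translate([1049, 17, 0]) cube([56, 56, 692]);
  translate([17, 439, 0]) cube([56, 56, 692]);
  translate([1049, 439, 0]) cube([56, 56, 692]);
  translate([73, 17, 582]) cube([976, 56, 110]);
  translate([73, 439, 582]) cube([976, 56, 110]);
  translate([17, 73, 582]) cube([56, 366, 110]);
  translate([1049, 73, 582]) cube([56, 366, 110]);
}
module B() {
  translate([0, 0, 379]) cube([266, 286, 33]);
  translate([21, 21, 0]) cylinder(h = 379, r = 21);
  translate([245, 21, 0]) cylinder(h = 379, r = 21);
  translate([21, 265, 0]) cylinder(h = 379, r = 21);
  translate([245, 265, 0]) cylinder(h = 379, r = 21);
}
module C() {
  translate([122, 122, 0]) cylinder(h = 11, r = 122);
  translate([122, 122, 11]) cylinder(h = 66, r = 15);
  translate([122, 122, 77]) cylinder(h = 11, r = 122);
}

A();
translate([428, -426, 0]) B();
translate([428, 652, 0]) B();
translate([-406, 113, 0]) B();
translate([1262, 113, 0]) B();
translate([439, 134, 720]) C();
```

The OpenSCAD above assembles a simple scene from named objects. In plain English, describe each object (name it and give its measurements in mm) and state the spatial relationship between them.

A is a table with a 1122×512 mm rectangular top, 28 mm thick, top surface at z = 720 mm, supported by four 56×56 mm square legs, each inset 17 mm from the nearest pair of top edges, running from the floor. Four apron rails, 56 mm thick and 110 mm tall, run between adjacent legs with their top edges flush with the underside of the top and their outer faces flush with the legs' outer faces.

B is a simple wooden stool: a rectangular seat 266 mm (x) by 286 mm (y), 33 mm thick, top face at z = 412 mm, on four round legs, each 42 mm in diameter. The legs rest on z = 0, each leg's axis is inset half a diameter from the nearest pair of seat edges (so the leg's bounding box is flush with the corner).

C is a spool: two coaxial disc flanges of radius 122 mm and thickness 11 mm, joined by a core cylinder of radius 15 mm and height 66 mm. The lower flange rests on z = 0 and the three cylinders share a vertical axis.

Four stools sit around the table at the −y, +y, −x, +x sides. The spool is on top of the table, centred.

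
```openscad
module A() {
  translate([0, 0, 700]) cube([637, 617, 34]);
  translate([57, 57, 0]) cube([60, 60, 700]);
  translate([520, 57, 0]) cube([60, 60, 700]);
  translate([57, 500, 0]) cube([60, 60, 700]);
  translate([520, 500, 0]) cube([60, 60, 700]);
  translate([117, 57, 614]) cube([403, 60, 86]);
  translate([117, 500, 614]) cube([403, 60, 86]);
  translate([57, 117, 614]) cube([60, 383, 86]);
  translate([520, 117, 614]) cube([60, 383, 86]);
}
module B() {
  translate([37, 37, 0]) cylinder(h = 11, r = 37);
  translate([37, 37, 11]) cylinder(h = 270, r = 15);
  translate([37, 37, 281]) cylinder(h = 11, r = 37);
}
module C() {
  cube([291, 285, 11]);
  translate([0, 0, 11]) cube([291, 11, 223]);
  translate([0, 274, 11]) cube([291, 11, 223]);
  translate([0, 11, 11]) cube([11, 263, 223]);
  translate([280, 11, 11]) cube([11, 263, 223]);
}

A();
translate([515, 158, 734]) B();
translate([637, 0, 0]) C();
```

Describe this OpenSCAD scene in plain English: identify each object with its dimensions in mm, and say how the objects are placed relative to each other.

A is a table with a 637×617 mm rectangular top, 34 mm thick, top surface at z = 734 mm, supported by four 60×60 mm square legs, each inset 57 mm from the nearest pair of top edges, running from the floor. Four apron rails, 60 mm thick and 86 mm tall, run between adjacent legs with their top edges flush with the underside of the top and their outer faces flush with the legs' outer faces.

B is a spool: two coaxial disc flanges of radius 37 mm and thickness 11 mm, joined by a core cylinder of radius 15 mm and height 270 mm. The lower flange rests on z = 0 and the three cylinders share a vertical axis.

C is an open-topped rectangular box: outside dimensions 291×285×234 mm, with a uniform wall and base thickness of 11 mm. The base is a full 291×285 slab on the floor; four walls sit on top of the base. The front and back walls (the −y and +y sides) span the full width; the two side walls fit between them.

The spool is on top of the table. The open box is against the table's +x side, with their −y faces flush.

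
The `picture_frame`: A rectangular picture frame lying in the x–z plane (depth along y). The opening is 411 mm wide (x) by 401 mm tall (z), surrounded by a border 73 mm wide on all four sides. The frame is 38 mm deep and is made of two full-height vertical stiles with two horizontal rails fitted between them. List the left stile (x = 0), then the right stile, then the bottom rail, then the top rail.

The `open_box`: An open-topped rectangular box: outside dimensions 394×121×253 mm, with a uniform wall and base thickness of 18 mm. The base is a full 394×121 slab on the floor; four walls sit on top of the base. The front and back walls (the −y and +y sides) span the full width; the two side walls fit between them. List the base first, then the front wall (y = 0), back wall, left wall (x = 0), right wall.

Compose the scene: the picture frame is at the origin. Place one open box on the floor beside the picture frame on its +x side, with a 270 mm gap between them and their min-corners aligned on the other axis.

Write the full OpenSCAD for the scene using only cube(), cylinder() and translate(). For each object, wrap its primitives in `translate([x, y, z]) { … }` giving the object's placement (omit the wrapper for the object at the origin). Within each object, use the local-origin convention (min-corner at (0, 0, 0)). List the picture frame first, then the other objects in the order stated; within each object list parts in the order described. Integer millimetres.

cube([73, 38, 547]);
translate([484, 0, 0]) cube([73, 38, 547]);
translate([73, 0, 0]) cube([411, 38, 73]);
translate([73, 0, 474]) cube([411, 38, 73]);
translate([827, 0, 0]) {
  cube([394, 121, 18]);
  translate([0, 0, 18]) cube([394, 18, 235]);
  translate([0, 103, 18]) cube([394, 18, 235]);
  translate([0, 18, 18]) cube([18, 85, 235]);
  translate([376, 18, 18]) cube([18, 85, 235]);
}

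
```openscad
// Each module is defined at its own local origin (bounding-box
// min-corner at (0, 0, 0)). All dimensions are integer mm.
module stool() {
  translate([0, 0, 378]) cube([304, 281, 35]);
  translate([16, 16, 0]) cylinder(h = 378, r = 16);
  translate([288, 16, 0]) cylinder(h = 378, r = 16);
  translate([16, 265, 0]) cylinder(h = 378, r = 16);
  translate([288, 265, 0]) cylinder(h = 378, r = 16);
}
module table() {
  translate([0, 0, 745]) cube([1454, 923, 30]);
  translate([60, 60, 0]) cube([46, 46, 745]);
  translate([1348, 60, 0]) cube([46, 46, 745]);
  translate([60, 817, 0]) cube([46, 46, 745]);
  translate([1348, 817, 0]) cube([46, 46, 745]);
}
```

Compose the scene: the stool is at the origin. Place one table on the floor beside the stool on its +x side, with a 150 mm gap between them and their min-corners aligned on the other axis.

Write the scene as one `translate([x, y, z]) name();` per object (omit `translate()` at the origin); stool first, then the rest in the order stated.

stool();
translate([454, 0, 0]) table();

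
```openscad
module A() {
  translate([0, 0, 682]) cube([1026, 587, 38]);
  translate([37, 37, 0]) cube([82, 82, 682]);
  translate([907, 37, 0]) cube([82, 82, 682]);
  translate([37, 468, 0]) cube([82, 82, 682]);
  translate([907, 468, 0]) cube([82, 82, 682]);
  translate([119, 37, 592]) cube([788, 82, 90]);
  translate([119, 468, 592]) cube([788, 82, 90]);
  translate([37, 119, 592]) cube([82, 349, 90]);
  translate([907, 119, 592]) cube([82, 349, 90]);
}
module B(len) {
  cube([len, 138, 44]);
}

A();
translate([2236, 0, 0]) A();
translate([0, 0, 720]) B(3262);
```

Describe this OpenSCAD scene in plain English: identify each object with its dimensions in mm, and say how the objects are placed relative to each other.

A is a table with a 1026×587 mm rectangular top, 38 mm thick, top surface at z = 720 mm, supported by four 82×82 mm square legs, each inset 37 mm from the nearest pair of top edges, running from the floor. Four apron rails, 82 mm thick and 90 mm tall, run between adjacent legs with their top edges flush with the underside of the top and their outer faces flush with the legs' outer faces.

B is a rectangular beam 3262 mm long (x), 138 mm deep (y), 44 mm thick (z).

The beam spans the tops of two tables placed 1210 mm apart, resting at z = 720 mm.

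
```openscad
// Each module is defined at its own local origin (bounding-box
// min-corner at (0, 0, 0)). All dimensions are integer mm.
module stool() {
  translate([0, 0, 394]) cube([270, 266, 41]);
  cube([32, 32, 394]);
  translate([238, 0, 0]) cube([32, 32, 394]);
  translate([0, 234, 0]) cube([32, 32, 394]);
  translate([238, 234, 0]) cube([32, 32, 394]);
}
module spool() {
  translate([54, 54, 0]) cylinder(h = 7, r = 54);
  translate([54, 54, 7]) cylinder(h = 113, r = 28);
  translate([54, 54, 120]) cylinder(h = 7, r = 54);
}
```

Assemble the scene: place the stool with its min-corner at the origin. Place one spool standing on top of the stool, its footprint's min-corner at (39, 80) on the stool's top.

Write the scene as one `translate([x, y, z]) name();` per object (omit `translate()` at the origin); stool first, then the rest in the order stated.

stool();
translate([39, 80, 435]) spool();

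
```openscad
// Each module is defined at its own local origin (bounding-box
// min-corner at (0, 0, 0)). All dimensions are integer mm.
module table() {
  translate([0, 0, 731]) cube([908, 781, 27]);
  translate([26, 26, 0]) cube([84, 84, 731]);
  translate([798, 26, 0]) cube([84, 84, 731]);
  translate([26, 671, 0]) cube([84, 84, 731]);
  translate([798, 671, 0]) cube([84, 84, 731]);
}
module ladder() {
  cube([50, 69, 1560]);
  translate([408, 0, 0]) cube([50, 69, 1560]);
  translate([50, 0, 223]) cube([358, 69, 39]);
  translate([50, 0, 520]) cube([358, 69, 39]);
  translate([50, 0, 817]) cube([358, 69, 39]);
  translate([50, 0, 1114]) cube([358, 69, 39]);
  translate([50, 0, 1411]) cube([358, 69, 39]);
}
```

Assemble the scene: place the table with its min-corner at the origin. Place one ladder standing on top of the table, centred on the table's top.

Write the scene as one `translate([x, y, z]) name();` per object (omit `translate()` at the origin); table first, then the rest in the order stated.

table();
translate([225, 356, 758]) ladder();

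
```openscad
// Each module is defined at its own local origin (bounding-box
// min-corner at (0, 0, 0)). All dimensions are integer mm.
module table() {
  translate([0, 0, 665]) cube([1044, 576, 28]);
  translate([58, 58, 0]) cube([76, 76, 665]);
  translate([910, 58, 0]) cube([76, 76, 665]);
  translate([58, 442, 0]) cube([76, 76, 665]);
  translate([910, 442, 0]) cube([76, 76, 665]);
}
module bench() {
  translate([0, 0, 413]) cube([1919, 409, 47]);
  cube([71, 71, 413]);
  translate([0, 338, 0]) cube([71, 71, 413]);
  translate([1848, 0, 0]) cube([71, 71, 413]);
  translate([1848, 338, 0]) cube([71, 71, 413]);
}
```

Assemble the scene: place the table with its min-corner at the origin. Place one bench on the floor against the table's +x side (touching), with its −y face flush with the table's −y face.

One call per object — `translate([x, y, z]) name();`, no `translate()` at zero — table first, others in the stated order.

table();
translate([1044, 0, 0]) bench();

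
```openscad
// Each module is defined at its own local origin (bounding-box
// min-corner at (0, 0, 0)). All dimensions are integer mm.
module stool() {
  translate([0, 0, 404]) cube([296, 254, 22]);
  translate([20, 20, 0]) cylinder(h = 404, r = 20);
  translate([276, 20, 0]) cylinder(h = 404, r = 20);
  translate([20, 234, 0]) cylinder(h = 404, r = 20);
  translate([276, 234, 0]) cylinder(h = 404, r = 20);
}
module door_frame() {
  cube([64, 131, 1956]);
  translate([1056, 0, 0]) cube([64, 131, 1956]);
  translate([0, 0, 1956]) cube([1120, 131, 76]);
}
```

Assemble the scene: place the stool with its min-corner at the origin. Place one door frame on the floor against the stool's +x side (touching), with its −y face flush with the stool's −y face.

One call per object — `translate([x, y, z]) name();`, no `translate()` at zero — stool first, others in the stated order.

stool();
translate([296, 0, 0]) door_frame();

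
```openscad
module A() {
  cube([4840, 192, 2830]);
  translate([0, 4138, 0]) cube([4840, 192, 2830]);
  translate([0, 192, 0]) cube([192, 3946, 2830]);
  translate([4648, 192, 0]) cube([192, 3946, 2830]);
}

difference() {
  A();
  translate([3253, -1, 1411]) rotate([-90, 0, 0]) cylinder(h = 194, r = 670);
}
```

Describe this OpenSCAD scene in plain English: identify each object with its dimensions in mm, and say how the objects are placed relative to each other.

A is a box-shaped house frame (walls only): outside footprint 4840×4330 mm, wall height 2830 mm, wall thickness 192 mm. The two y-facing walls run the full x-width; the two x-facing walls fit between the inner faces of the y-facing walls.

The house frame has a circular hole of radius 670 mm through its front wall, centred at (x = 3253, z = 1411).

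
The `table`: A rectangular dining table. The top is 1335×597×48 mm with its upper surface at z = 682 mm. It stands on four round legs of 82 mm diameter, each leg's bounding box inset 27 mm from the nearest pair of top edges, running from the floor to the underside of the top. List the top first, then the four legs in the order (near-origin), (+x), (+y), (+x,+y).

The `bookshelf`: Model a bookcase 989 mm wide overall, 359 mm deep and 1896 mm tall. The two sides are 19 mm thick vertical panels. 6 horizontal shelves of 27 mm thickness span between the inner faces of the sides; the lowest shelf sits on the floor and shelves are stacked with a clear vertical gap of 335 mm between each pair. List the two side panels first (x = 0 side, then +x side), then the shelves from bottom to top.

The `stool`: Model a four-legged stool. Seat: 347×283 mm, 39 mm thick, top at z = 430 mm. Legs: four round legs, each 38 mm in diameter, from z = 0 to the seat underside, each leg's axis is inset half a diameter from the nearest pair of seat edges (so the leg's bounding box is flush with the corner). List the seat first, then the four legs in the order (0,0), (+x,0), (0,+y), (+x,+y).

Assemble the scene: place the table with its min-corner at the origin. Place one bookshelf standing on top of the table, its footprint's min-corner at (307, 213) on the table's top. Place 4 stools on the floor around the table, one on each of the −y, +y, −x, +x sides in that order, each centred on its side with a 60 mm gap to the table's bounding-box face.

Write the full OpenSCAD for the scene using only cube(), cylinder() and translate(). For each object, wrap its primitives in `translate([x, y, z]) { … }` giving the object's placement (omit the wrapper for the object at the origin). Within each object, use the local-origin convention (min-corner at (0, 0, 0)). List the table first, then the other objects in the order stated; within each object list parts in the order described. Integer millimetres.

translate([0, 0, 634]) cube([1335, 597, 48]);
translate([68, 68, 0]) cylinder(h = 634, r = 41);
translate([1267, 68, 0]) cylinder(h = 634, r = 41);
translate([68, 529, 0]) cylinder(h = 634, r = 41);
translate([1267, 529, 0]) cylinder(h = 634, r = 41);
translate([307, 213, 682]) {
  cube([19, 359, 1896]);
  translate([970, 0, 0]) cube([19, 359, 1896]);
  translate([19, 0, 0]) cube([951, 359, 27]);
  translate([19, 0, 362]) cube([951, 359, 27]);
  translate([19, 0, 724]) cube([951, 359, 27]);
  translate([19, 0, 1086]) cube([951, 359, 27]);
  translate([19, 0, 1448]) cube([951, 359, 27]);
  translate([19, 0, 1810]) cube([951, 359, 27]);
}
translate([494, -343, 0]) {
  translate([0, 0, 391]) cube([347, 283, 39]);
  translate([19, 19, 0]) cylinder(h = 391, r = 19);
  translate([328, 19, 0]) cylinder(h = 391, r = 19);
  translate([19, 264, 0]) cylinder(h = 391, r = 19);
  translate([328, 264, 0]) cylinder(h = 391, r = 19);
}
translate([494, 657, 0]) {
  translate([0, 0, 391]) cube([347, 283, 39]);
  translate([19, 19, 0]) cylinder(h = 391, r = 19);
  translate([328, 19, 0]) cylinder(h = 391, r = 19);
  translate([19, 264, 0]) cylinder(h = 391, r = 19);
  translate([328, 264, 0]) cylinder(h = 391, r = 19);
}
translate([-407, 157, 0]) {
  translate([0, 0, 391]) cube([347, 283, 39]);
  translate([19, 19, 0]) cylinder(h = 391, r = 19);
  translate([328, 19, 0]) cylinder(h = 391, r = 19);
  translate([19, 264, 0]) cylinder(h = 391, r = 19);
  translate([328, 264, 0]) cylinder(h = 391, r = 19);
}
translate([1395, 157, 0]) {
  translate([0, 0, 391]) cube([347, 283, 39]);
  translate([19, 19, 0]) cylinder(h = 391, r = 19);
  translate([328, 19, 0]) cylinder(h = 391, r = 19);
  translate([19, 264, 0]) cylinder(h = 391, r = 19);
  translate([328, 264, 0]) cylinder(h = 391, r = 19);
}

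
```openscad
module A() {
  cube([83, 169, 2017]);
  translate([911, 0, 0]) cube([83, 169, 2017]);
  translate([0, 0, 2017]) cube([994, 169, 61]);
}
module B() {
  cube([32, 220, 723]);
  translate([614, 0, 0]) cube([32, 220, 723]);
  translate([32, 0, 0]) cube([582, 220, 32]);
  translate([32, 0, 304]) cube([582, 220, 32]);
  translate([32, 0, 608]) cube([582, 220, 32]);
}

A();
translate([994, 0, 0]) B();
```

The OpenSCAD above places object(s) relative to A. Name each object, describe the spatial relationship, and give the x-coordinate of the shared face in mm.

A is a door frame. B is a bookshelf. The bookshelf is against the door frame's +x side, with their −y faces flush. The x-coordinate of the shared face is 994 mm.

The door frame's +x face and the bookshelf's −x face are both at x = 994 mm.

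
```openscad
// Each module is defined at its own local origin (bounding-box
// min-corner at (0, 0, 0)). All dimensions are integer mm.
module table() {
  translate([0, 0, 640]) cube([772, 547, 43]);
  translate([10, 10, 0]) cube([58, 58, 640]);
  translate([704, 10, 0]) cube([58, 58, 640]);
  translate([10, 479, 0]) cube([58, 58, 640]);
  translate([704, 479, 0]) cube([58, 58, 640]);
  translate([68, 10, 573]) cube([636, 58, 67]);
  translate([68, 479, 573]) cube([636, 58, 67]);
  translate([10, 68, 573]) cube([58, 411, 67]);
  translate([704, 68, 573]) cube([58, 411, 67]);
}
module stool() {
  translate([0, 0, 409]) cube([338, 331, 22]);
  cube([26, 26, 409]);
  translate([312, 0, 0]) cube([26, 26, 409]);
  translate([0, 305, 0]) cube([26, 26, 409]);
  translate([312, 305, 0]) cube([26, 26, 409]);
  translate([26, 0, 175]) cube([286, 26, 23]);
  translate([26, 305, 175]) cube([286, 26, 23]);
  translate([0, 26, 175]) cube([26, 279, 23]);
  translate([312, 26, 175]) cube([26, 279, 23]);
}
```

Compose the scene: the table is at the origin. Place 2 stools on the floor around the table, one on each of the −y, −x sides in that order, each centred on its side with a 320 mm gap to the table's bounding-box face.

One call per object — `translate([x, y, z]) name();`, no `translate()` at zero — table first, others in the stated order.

table();
translate([217, -651, 0]) stool();
translate([-658, 108, 0]) stool();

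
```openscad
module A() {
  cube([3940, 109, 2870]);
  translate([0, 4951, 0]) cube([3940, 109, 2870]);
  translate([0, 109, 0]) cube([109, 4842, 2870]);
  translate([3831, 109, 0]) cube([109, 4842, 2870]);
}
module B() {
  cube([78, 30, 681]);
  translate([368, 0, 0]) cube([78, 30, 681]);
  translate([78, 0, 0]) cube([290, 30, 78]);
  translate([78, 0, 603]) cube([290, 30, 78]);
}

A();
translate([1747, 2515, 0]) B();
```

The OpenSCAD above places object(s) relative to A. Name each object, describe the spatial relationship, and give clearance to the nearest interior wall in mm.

A is a house frame. B is a picture frame. The picture frame sits inside the house frame, centred. The clearance to the nearest interior wall is 1638 mm.

Clearances: x = 1638, y = 2406; minimum 1638 mm.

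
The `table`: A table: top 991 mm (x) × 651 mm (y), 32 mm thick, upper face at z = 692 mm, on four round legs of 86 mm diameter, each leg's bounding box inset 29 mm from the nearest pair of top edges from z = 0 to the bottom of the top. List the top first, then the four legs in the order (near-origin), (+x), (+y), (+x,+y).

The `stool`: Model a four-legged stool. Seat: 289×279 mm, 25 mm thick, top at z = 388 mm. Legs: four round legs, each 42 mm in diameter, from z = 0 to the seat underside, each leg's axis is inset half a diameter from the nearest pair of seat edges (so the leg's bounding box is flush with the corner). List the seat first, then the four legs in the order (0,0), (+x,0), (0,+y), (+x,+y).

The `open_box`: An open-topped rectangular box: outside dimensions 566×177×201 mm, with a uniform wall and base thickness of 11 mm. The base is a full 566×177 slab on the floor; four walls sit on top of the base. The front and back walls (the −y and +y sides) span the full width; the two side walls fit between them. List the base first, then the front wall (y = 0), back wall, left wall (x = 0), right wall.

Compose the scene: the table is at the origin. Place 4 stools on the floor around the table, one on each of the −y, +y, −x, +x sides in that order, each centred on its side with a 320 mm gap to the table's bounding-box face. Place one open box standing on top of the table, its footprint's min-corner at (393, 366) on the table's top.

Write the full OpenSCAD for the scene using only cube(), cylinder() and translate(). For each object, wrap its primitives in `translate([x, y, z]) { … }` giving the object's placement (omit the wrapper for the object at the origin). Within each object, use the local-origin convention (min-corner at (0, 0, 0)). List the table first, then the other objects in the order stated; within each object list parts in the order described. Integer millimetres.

translate([0, 0, 660]) cube([991, 651, 32]);
translate([72, 72, 0]) cylinder(h = 660, r = 43);
translate([919, 72, 0]) cylinder(h = 660, r = 43);
translate([72, 579, 0]) cylinder(h = 660, r = 43);
translate([919, 579, 0]) cylinder(h = 660, r = 43);
translate([351, -599, 0]) {
  translate([0, 0, 363]) cube([289, 279, 25]);
  translate([21, 21, 0]) cylinder(h = 363, r = 21);
  translate([268, 21, 0]) cylinder(h = 363, r = 21);
  translate([21, 258, 0]) cylinder(h = 363, r = 21);
  translate([268, 258, 0]) cylinder(h = 363, r = 21);
}
translate([351, 971, 0]) {
  translate([0, 0, 363]) cube([289, 279, 25]);
  translate([21, 21, 0]) cylinder(h = 363, r = 21);
  translate([268, 21, 0]) cylinder(h = 363, r = 21);
  translate([21, 258, 0]) cylinder(h = 363, r = 21);
  translate([268, 258, 0]) cylinder(h = 363, r = 21);
}
translate([-609, 186, 0]) {
  translate([0, 0, 363]) cube([289, 279, 25]);
  translate([21, 21, 0]) cylinder(h = 363, r = 21);
  translate([268, 21, 0]) cylinder(h = 363, r = 21);
  translate([21, 258, 0]) cylinder(h = 363, r = 21);
  translate([268, 258, 0]) cylinder(h = 363, r = 21);
}
translate([1311, 186, 0]) {
  translate([0, 0, 363]) cube([289, 279, 25]);
  translate([21, 21, 0]) cylinder(h = 363, r = 21);
  translate([268, 21, 0]) cylinder(h = 363, r = 21);
  translate([21, 258, 0]) cylinder(h = 363, r = 21);
  translate([268, 258, 0]) cylinder(h = 363, r = 21);
}
translate([393, 366, 692]) {
  cube([566, 177, 11]);
  translate([0, 0, 11]) cube([566, 11, 190]);
  translate([0, 166, 11]) cube([566, 11, 190]);
  translate([0, 11, 11]) cube([11, 155, 190]);
  translate([555, 11, 11]) cube([11, 155, 190]);
}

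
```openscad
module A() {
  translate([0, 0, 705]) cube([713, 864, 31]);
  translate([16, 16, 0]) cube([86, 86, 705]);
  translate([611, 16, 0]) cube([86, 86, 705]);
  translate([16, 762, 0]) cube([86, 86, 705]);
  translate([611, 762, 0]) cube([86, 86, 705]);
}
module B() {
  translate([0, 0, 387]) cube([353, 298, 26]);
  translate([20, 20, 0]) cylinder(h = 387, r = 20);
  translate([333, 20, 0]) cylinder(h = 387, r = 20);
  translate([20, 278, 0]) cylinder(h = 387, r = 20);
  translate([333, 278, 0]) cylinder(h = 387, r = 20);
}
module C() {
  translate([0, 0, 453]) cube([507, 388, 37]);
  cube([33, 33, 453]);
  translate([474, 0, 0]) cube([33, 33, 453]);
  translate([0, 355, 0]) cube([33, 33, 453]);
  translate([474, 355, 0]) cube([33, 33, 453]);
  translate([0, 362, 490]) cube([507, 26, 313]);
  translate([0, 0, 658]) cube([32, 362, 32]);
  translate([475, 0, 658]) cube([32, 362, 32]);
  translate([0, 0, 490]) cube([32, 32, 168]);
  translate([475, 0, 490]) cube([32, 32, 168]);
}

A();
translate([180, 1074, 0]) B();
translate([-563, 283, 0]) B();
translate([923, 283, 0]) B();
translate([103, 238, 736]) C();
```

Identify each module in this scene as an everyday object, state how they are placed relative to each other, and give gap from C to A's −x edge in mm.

A is a table. B is a stool. C is a chair. Three stools sit around the table at the +y, −x, +x sides. The chair is on top of the table, centred. The gap from the chair to the table's −x edge is 103 mm.

The chair's min-x is at 103; the table's min-x is 0; gap = 103 mm.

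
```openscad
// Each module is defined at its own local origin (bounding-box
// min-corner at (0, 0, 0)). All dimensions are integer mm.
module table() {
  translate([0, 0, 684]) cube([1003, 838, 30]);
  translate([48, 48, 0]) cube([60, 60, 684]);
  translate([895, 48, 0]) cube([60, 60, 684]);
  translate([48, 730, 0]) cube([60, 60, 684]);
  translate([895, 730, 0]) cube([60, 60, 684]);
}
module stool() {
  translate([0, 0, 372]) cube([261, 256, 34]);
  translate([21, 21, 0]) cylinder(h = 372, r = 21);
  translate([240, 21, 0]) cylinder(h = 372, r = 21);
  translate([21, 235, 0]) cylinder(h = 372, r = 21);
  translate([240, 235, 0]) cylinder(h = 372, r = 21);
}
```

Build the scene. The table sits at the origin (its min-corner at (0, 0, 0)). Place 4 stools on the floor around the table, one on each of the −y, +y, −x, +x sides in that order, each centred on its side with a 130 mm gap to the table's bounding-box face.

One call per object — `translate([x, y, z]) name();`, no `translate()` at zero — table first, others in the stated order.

table();
translate([371, -386, 0]) stool();
translate([371, 968, 0]) stool();
translate([-391, 291, 0]) stool();
translate([1133, 291, 0]) stool();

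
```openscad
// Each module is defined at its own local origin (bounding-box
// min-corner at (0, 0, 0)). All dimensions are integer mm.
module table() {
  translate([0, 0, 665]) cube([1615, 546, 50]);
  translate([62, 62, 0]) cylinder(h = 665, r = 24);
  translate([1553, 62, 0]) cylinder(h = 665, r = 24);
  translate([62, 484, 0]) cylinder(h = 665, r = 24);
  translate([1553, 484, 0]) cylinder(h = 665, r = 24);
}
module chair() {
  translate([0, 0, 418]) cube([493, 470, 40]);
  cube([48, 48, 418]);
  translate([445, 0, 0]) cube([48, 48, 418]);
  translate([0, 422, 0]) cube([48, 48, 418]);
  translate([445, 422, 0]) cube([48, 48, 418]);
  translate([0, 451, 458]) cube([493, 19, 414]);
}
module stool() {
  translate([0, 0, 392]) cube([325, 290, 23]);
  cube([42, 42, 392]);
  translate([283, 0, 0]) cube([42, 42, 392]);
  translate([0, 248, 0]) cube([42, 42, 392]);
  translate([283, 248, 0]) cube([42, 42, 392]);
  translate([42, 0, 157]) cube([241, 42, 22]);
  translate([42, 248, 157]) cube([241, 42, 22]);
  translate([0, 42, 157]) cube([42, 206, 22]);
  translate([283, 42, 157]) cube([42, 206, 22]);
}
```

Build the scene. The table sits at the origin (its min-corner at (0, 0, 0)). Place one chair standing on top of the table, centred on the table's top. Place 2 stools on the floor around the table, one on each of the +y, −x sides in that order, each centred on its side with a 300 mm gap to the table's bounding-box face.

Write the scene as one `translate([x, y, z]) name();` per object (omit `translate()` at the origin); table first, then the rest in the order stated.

table();
translate([561, 38, 715]) chair();
translate([645, 846, 0]) stool();
translate([-625, 128, 0]) stool();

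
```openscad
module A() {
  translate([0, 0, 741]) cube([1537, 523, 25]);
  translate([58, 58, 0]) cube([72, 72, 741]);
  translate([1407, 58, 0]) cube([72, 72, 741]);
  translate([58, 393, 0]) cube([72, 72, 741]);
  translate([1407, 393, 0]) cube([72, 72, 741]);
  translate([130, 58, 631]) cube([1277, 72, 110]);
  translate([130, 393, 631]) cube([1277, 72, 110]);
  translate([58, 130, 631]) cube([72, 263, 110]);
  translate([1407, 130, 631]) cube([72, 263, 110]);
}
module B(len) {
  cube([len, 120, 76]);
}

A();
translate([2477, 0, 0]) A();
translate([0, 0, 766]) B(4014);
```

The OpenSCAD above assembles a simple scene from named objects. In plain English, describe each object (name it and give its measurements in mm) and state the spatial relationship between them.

A is a table: top 1537 mm (x) × 523 mm (y), 25 mm thick, upper face at z = 766 mm, on four 72×72 mm square legs, each inset 58 mm from the nearest pair of top edges, running from z = 0 to the bottom of the top. Four apron rails, 72 mm thick and 110 mm tall, run between adjacent legs with their top edges flush with the underside of the top and their outer faces flush with the legs' outer faces.

B is a rectangular beam 4014 mm long (x), 120 mm deep (y), 76 mm thick (z).

The beam spans the tops of two tables placed 940 mm apart, resting at z = 766 mm.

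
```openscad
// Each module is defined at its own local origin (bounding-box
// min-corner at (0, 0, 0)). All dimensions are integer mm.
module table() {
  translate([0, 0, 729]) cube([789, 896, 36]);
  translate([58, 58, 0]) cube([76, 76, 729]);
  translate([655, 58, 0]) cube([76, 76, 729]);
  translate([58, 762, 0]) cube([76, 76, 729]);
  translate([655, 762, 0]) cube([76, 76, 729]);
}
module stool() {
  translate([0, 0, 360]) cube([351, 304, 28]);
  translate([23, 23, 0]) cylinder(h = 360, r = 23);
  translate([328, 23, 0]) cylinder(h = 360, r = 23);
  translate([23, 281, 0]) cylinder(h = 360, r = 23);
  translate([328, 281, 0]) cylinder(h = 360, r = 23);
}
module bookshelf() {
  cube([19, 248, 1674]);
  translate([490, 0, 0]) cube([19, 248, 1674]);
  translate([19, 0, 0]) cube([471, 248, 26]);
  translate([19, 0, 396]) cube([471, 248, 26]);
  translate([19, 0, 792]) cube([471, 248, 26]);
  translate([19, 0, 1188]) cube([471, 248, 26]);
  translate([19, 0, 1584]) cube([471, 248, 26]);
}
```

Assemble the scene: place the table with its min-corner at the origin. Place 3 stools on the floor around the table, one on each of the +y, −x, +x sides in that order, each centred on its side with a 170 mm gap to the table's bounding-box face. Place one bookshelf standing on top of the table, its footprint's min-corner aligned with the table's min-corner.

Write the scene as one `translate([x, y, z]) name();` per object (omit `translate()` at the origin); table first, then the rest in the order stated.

table();
translate([219, 1066, 0]) stool();
translate([-521, 296, 0]) stool();
translate([959, 296, 0]) stool();
translate([0, 0, 765]) bookshelf();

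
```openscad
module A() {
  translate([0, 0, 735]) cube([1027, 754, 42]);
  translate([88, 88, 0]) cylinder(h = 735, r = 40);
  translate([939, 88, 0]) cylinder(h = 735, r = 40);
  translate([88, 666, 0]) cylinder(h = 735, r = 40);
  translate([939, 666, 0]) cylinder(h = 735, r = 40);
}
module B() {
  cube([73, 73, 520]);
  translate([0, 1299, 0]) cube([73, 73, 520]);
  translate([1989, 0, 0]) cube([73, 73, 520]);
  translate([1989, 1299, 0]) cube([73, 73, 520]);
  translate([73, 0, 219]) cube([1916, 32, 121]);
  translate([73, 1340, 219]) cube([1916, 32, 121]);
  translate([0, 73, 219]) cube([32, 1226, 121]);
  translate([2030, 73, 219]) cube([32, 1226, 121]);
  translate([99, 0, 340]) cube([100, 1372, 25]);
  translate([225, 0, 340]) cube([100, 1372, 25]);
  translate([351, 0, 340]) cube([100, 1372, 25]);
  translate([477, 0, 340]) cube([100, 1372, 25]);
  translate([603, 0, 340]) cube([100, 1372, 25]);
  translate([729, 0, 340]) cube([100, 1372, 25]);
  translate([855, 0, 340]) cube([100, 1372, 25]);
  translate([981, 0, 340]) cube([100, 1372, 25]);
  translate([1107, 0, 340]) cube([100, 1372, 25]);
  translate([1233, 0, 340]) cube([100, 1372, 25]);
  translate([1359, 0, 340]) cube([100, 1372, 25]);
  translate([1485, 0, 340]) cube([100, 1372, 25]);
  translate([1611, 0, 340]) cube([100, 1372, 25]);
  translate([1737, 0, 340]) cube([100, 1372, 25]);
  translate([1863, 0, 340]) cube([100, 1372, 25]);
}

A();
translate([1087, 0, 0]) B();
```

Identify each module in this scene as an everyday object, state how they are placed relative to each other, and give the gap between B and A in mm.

The bed frame's nearest face is 60 mm from the table's +x face.

A is a table. B is a bed frame. The bed frame is on the floor beside the table on its +x side. The gap between the bed frame and the table is 60 mm.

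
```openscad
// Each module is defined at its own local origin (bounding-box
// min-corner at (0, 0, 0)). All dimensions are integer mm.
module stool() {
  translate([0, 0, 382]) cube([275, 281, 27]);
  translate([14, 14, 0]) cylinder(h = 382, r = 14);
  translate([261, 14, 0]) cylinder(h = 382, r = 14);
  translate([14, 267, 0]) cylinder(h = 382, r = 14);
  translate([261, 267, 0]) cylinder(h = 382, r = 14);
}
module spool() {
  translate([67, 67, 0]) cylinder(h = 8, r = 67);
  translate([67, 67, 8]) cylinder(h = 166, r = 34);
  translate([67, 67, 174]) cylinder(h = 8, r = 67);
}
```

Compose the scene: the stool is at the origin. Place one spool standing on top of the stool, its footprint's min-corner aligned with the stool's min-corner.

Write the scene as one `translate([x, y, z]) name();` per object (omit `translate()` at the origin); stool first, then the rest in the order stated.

stool();
translate([0, 0, 409]) spool();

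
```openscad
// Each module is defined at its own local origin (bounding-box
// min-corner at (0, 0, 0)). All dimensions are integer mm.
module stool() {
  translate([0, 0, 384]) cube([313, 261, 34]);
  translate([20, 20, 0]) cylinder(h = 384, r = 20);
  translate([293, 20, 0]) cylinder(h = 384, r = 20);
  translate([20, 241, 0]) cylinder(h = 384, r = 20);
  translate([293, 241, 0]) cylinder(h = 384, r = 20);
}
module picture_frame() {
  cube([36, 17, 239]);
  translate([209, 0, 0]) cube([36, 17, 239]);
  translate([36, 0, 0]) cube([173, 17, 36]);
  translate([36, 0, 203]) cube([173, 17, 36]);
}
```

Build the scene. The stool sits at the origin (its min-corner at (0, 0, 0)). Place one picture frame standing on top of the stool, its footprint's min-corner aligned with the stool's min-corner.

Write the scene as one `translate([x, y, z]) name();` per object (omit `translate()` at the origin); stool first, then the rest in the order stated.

stool();
translate([0, 0, 418]) picture_frame();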